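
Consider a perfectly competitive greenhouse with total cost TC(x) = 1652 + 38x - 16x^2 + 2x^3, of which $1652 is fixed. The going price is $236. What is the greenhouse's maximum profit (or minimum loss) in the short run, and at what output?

AVC = 38 - 16x + 2x^2 has its minimum $6 at x = 4; price $236 clears that bar, so the firm operates.
MC = 38 - 32x + 6x^2. Setting P = MC and taking the root on the rising branch gives x* = 9.
TR = 236·9 = 2124. TC = 1652 + 504 = 2156. Profit = 2124 − 2156 = -$32.
That loss of $32 beats the $1652 the firm would lose by shutting down; producing recovers $1620 of fixed cost.

Profit = -$32 at x = 9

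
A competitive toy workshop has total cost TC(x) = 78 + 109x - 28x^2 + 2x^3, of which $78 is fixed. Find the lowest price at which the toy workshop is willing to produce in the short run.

The shutdown price is the minimum of AVC. VC = 109x - 28x^2 + 2x^3, so AVC = 109 - 28x + 2x^2.
dAVC/dx = -28 + 4x = 0 gives x = 7. min AVC = 109 - 28·7 + 2·7^2 = 11.
The firm shuts down for any P below $11.

$11 per unit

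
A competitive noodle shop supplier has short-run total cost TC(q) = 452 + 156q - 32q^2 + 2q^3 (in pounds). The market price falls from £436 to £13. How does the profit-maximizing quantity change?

Output falls from 14 to 0 (the firm shuts down)

AVC = 156 - 32q + 2q^2, minimized at q = 8 where min AVC = £28. MC = 156 - 64q + 6q^2.
With P = £436 above the shutdown price, P = MC gives q = 14.
At P = £13 < min AVC = £28, price no longer covers variable cost at any output, so the firm shuts down: q = 0.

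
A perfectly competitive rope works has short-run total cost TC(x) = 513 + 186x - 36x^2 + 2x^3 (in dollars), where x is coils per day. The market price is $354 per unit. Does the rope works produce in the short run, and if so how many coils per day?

Strip out fixed cost: VC = 186x - 36x^2 + 2x^3. Then AVC = 186 - 36x + 2x^2 and MC = 186 - 72x + 6x^2.
AVC hits its minimum where MC = AVC, at x = 9, giving min AVC = 186 - 36·9 + 2·9^2 = $24.
Since P = $354 ≥ min AVC = $24, price covers variable cost and the firm should produce.
Set P = MC: 354 = 186 - 72x + 6x^2 → -168 - 72x + 6x^2 = 0. The roots are x = -2 and x = 14; the profit-maximizing output is on the rising part of MC, so x* = 14.
Check: AVC at x = 14 is $74 ≤ P, so revenue covers variable cost.
Profit = P·x − TC = 354·14 − 1549 = $3407.

Produce at x = 14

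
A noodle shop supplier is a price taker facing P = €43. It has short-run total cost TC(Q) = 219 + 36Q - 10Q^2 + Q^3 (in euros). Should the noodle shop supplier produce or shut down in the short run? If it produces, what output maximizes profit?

Produce at Q = 7

Strip out fixed cost: VC = 36Q - 10Q^2 + Q^3. Then AVC = 36 - 10Q + Q^2 and MC = 36 - 20Q + 3Q^2.
AVC is minimized where dAVC/dQ = -10 + 2Q = 0, at Q = 5; min AVC = 36 - 10·5 + 5^2 = €11.
Because €43 ≥ €11, revenue can cover variable cost; the firm operates.
P = MC gives -7 - 20Q + 3Q^2 = 0, with roots -1/3 and 7. Take the larger (rising MC): Q* = 7.
Check: AVC at Q = 7 is €15 ≤ P, so revenue covers variable cost.
Profit = P·Q − TC = 43·7 − 324 = -€23, a loss, but smaller than the €219 fixed cost the firm would lose by shutting down.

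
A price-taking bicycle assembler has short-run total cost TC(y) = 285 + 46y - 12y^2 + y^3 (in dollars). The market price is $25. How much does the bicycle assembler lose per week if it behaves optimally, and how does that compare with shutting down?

AVC = 46 - 12y + y^2 has its minimum $10 at y = 6; price $25 clears that bar, so the firm operates.
MC = 46 - 24y + 3y^2. Setting P = MC and taking the root on the rising branch gives y* = 7.
TR = 25·7 = 175. TC = 285 + 77 = 362. Profit = 175 − 362 = -$187.
That loss of $187 beats the $285 the firm would lose by shutting down; producing recovers $98 of fixed cost.

Profit = -$187 at y = 7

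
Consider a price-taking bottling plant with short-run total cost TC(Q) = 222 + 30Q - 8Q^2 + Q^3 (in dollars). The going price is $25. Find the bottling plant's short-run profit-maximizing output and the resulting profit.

Profit = -$172 at Q = 5

AVC = 30 - 8Q + Q^2; min AVC = $14 at Q = 4. Since P = $25 ≥ min AVC, the firm produces.
MC = 30 - 16Q + 3Q^2. Setting P = MC and taking the root on the rising branch gives Q* = 5.
TR = 25·5 = 125. TC = 222 + 75 = 297. Profit = 125 − 297 = -$172.
That loss of $172 beats the $222 the firm would lose by shutting down; producing recovers $50 of fixed cost.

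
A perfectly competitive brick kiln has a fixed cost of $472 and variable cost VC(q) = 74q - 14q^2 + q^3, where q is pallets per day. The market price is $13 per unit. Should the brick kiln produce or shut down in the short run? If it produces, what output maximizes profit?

Shut down

Strip out fixed cost: VC = 74q - 14q^2 + q^3. Then AVC = 74 - 14q + q^2 and MC = 74 - 28q + 3q^2.
The AVC parabola has its vertex at q = 14/2 = 7, where AVC = 74 - 14·7 + 7^2 = $25.
With P < min AVC ($13 < $25), every unit sold adds to the loss.
The firm minimizes its loss by shutting down and losing only its fixed cost of $472.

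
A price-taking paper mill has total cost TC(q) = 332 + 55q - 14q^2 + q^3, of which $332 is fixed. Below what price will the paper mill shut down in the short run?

$6 per unit

The firm shuts down when price falls below the minimum of average variable cost. AVC = VC/q = 55 - 14q + q^2.
At the minimum of AVC, MC = AVC. MC = 55 - 28q + 3q^2; setting MC = AVC gives 2q^2 - 14q = 0, so q = 7. min AVC = 6.
So the shutdown price is $6.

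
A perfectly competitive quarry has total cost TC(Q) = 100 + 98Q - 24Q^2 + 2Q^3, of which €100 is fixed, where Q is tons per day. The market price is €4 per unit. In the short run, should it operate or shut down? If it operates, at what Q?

From TC, MC = TC'(Q) = 98 - 48Q + 6Q^2 and AVC = VC/Q = 98 - 24Q + 2Q^2.
The AVC parabola has its vertex at Q = 24/4 = 6, where AVC = 98 - 24·6 + 2·6^2 = €26.
With P < min AVC (€4 < €26), every unit sold adds to the loss.
Best response: produce nothing and absorb the €100 fixed cost.

Shut down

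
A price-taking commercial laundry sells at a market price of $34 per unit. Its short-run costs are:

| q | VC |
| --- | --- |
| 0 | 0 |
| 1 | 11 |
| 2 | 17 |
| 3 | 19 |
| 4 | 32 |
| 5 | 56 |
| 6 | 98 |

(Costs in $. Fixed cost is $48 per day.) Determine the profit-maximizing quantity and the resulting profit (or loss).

q = 5; profit = $66

Compute π = P·q − TC at each output: q=0: -48; q=1: -25; q=2: 3; q=3: 35; q=4: 56; q=5: 66; q=6: 58.
Profit is maximized at q = 5. AVC there is 56/5 = $11.20 ≤ P, so producing beats shutting down (which would give -$48).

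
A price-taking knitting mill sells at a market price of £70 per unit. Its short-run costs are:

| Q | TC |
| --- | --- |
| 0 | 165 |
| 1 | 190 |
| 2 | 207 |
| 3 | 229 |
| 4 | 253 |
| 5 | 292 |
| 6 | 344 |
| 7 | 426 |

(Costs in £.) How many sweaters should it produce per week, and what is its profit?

Q = 6; profit = £76

Tabulate TR − TC: Q=0: -165; Q=1: -120; Q=2: -67; Q=3: -19; Q=4: 27; Q=5: 58; Q=6: 76; Q=7: 64.
Profit is maximized at Q = 6. AVC there is 179/6 = £29.83 ≤ P, so producing beats shutting down (which would give -£165).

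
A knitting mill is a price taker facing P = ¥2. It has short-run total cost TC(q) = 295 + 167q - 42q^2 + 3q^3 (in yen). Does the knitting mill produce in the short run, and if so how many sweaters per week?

Shut down

From TC, MC = TC'(q) = 167 - 84q + 9q^2 and AVC = VC/q = 167 - 42q + 3q^2.
AVC hits its minimum where MC = AVC, at q = 7, giving min AVC = 167 - 42·7 + 3·7^2 = ¥20.
With P < min AVC (¥2 < ¥20), every unit sold adds to the loss.
Best response: produce nothing and absorb the ¥295 fixed cost.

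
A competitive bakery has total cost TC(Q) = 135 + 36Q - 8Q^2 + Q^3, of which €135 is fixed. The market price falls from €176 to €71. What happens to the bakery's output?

Output falls from 10 to 7

AVC = 36 - 8Q + Q^2, minimized at Q = 4 where min AVC = €20. MC = 36 - 16Q + 3Q^2.
With P = €176 above the shutdown price, P = MC gives Q = 10.
At P = €71 ≥ min AVC, set P = MC: Q = 7. The firm stays open but cuts output.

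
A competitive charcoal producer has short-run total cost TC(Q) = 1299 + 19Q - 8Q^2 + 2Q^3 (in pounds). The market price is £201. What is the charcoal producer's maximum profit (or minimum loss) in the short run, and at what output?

AVC = 19 - 8Q + 2Q^2 has its minimum £11 at Q = 2; price £201 clears that bar, so the firm operates.
With MC = 19 - 16Q + 6Q^2, P = MC on the upward-sloping part at Q* = 7.
TR = 201·7 = 1407. TC = 1299 + 427 = 1726. Profit = 1407 − 1726 = -£319.
By producing, the firm covers all variable cost plus £980 of fixed cost; shutting down would lose the full £1299.

Profit = -£319 at Q = 7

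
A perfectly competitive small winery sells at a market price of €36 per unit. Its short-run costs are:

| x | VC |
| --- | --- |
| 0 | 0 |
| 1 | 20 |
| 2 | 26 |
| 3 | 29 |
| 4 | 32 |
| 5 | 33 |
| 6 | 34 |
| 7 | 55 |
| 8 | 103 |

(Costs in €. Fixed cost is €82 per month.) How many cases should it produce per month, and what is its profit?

Profit at each row (π = 36x − TC): x=0: -82; x=1: -66; x=2: -36; x=3: -3; x=4: 30; x=5: 65; x=6: 100; x=7: 115; x=8: 103.
Profit is maximized at x = 7. AVC there is 55/7 = €7.86 ≤ P, so producing beats shutting down (which would give -€82).

x = 7; profit = €115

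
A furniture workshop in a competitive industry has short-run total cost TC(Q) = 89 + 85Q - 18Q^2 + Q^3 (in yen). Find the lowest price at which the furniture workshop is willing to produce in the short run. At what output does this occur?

¥4 per unit, at Q = 9

The firm shuts down when price falls below the minimum of average variable cost. AVC = VC/Q = 85 - 18Q + Q^2.
dAVC/dQ = -18 + 2Q = 0 gives Q = 9. min AVC = 85 - 18·9 + 9^2 = 4.
For P < ¥4 the firm produces nothing.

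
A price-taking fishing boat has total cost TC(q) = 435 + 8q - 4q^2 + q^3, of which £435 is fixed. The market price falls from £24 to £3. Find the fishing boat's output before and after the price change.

MC = 8 - 8q + 3q^2; the shutdown threshold is min AVC = £4 (at q = 2).
With P = £24 above the shutdown price, P = MC gives q = 4.
At P = £3 < min AVC = £4, price no longer covers variable cost at any output, so the firm shuts down: q = 0.

Output falls from 4 to 0 (the firm shuts down)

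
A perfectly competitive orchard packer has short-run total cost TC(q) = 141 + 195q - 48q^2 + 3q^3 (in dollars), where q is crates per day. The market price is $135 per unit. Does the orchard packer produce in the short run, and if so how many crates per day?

Produce at q = 10

Variable cost is VC = 195q - 48q^2 + 3q^3, so AVC = VC/q = 195 - 48q + 3q^2 and MC = dTC/dq = 195 - 96q + 9q^2.
AVC hits its minimum where MC = AVC, at q = 8, giving min AVC = 195 - 48·8 + 3·8^2 = $3.
Since P = $135 ≥ min AVC = $3, price covers variable cost and the firm should produce.
Set P = MC: 135 = 195 - 96q + 9q^2 → 60 - 96q + 9q^2 = 0. The roots are q = 2/3 and q = 10; the profit-maximizing output is on the rising part of MC, so q* = 10.
Check: AVC at q = 10 is $15 ≤ P, so revenue covers variable cost.
Profit = P·q − TC = 135·10 − 291 = $1059.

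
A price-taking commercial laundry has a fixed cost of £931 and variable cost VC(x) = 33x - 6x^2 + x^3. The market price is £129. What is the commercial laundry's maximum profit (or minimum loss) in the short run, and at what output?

AVC = 33 - 6x + x^2 has its minimum £24 at x = 3; price £129 clears that bar, so the firm operates.
With MC = 33 - 12x + 3x^2, P = MC on the upward-sloping part at x* = 8.
TR = 129·8 = 1032. TC = 931 + 392 = 1323. Profit = 1032 − 1323 = -£291.
By producing, the firm covers all variable cost plus £640 of fixed cost; shutting down would lose the full £931.

Profit = -£291 at x = 8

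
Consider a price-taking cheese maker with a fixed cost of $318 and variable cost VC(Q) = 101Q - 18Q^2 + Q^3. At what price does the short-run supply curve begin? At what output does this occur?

The firm shuts down when price falls below the minimum of average variable cost. AVC = VC/Q = 101 - 18Q + Q^2.
dAVC/dQ = -18 + 2Q = 0 gives Q = 9. min AVC = 101 - 18·9 + 9^2 = 20.
The firm shuts down for any P below $20.

$20 per unit, at Q = 9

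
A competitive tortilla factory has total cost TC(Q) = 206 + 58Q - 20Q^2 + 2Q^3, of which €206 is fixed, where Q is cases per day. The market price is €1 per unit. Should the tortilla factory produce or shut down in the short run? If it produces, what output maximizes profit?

Variable cost is VC = 58Q - 20Q^2 + 2Q^3, so AVC = VC/Q = 58 - 20Q + 2Q^2 and MC = dTC/dQ = 58 - 40Q + 6Q^2.
AVC is minimized where dAVC/dQ = -20 + 4Q = 0, at Q = 5; min AVC = 58 - 20·5 + 2·5^2 = €8.
P = €1 lies below min AVC = €8; no output level covers variable cost.
The firm minimizes its loss by shutting down and losing only its fixed cost of €206.

Shut down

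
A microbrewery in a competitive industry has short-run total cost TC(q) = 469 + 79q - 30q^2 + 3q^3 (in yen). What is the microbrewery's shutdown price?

The shutdown price is the minimum of AVC. VC = 79q - 30q^2 + 3q^3, so AVC = 79 - 30q + 3q^2.
At the minimum of AVC, MC = AVC. MC = 79 - 60q + 9q^2; setting MC = AVC gives 6q^2 - 30q = 0, so q = 5. min AVC = 4.
So the shutdown price is ¥4.

¥4 per unit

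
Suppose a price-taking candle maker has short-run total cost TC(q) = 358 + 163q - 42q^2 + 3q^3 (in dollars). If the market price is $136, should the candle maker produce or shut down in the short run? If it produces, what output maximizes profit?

Variable cost is VC = 163q - 42q^2 + 3q^3, so AVC = VC/q = 163 - 42q + 3q^2 and MC = dTC/dq = 163 - 84q + 9q^2.
The AVC parabola has its vertex at q = 42/6 = 7, where AVC = 163 - 42·7 + 3·7^2 = $16.
Because $136 ≥ $16, revenue can cover variable cost; the firm operates.
P = MC gives 27 - 84q + 9q^2 = 0, with roots 1/3 and 9. Take the larger (rising MC): q* = 9.
Check: AVC at q = 9 is $28 ≤ P, so revenue covers variable cost.
Profit = P·q − TC = 136·9 − 610 = $614.

Produce at q = 9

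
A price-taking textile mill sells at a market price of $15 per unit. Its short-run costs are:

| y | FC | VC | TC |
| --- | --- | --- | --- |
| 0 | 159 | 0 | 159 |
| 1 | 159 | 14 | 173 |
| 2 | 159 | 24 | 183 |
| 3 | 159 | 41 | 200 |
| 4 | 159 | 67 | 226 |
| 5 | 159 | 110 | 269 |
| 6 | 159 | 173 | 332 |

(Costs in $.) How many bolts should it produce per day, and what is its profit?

Tabulate TR − TC: y=0: -159; y=1: -158; y=2: -153; y=3: -155; y=4: -166; y=5: -194; y=6: -242.
Profit is maximized at y = 2. AVC there is 24/2 = $12 ≤ P, so producing beats shutting down (which would give -$159).

y = 2; profit = -$153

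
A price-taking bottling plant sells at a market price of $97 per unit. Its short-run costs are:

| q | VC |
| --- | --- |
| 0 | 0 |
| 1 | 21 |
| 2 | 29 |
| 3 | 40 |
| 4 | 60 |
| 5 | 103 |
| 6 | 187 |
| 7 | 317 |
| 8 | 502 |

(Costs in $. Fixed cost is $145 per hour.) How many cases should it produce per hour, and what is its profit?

Compute π = P·q − TC at each output: q=0: -145; q=1: -69; q=2: 20; q=3: 106; q=4: 183; q=5: 237; q=6: 250; q=7: 217; q=8: 129.
Profit is maximized at q = 6. AVC there is 187/6 = $31.17 ≤ P, so producing beats shutting down (which would give -$145).

q = 6; profit = $250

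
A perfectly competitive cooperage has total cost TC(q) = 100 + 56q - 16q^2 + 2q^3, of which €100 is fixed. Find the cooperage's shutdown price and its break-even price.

AVC = 56 - 16q + 2q^2; minimized at q = 4, giving min AVC = €24. That is the shutdown price.
ATC = 100/q + 56 - 16q + 2q^2. Setting dATC/dq = −100/q^2 − 16 + 4q = 0 gives q = 5 (since 4·5^3 − 16·5^2 = 100).
min ATC = 100/5 + 56 − 16·5 + 2·5^2 = €46. That is the break-even price.
For €24 ≤ P < €46 the firm produces at a loss; below €24 it shuts down.

Shutdown price = €24; break-even price = €46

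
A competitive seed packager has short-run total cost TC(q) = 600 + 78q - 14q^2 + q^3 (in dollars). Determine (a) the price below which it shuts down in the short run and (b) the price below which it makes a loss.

AVC = 78 - 14q + q^2; minimized at q = 7, giving min AVC = $29. That is the shutdown price.
ATC = 600/q + 78 - 14q + q^2. Setting dATC/dq = −600/q^2 − 14 + 2q = 0 gives q = 10 (since 2·10^3 − 14·10^2 = 600).
min ATC = 600/10 + 78 − 14·10 + 10^2 = $98. That is the break-even price.
Between these two prices the firm operates at a loss; above $98 it earns a profit.

Shutdown price = $29; break-even price = $98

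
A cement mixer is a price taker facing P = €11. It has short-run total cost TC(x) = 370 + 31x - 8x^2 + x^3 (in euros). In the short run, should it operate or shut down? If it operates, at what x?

Strip out fixed cost: VC = 31x - 8x^2 + x^3. Then AVC = 31 - 8x + x^2 and MC = 31 - 16x + 3x^2.
The AVC parabola has its vertex at x = 8/2 = 4, where AVC = 31 - 8·4 + 4^2 = €15.
Since P = €11 < min AVC = €15, price fails to cover variable cost at any output.
Shutting down limits the loss to fixed cost, €370.

Shut down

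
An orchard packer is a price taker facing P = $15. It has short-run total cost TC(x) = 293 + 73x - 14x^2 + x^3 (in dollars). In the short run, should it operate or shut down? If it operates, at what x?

Strip out fixed cost: VC = 73x - 14x^2 + x^3. Then AVC = 73 - 14x + x^2 and MC = 73 - 28x + 3x^2.
The AVC parabola has its vertex at x = 14/2 = 7, where AVC = 73 - 14·7 + 7^2 = $24.
P = $15 lies below min AVC = $24; no output level covers variable cost.
Best response: produce nothing and absorb the $293 fixed cost.

Shut down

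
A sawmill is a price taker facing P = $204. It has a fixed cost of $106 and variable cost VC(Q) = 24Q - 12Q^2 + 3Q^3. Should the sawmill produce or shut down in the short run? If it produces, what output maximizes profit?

Produce at Q = 6

Strip out fixed cost: VC = 24Q - 12Q^2 + 3Q^3. Then AVC = 24 - 12Q + 3Q^2 and MC = 24 - 24Q + 9Q^2.
The AVC parabola has its vertex at Q = 12/6 = 2, where AVC = 24 - 12·2 + 3·2^2 = $12.
P = $204 exceeds min AVC = $12, so the firm stays open.
P = MC gives -180 - 24Q + 9Q^2 = 0, with roots -10/3 and 6. Take the larger (rising MC): Q* = 6.
Check: AVC at Q = 6 is $60 ≤ P, so revenue covers variable cost.
Profit = P·Q − TC = 204·6 − 466 = $758.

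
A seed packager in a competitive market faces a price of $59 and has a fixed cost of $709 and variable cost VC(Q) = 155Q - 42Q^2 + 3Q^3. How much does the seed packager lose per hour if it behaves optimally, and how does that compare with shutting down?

Profit = -$325 at Q = 8

AVC = 155 - 42Q + 3Q^2 has its minimum $8 at Q = 7; price $59 clears that bar, so the firm operates.
MC = 155 - 84Q + 9Q^2. Setting P = MC and taking the root on the rising branch gives Q* = 8.
TR = 59·8 = 472. TC = 709 + 88 = 797. Profit = 472 − 797 = -$325.
That loss of $325 beats the $709 the firm would lose by shutting down; producing recovers $384 of fixed cost.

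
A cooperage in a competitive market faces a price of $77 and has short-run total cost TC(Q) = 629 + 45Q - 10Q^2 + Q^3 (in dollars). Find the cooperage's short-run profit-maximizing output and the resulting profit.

Profit = -$245 at Q = 8

AVC = 45 - 10Q + Q^2; min AVC = $20 at Q = 5. Since P = $77 ≥ min AVC, the firm produces.
MC = 45 - 20Q + 3Q^2. Setting P = MC and taking the root on the rising branch gives Q* = 8.
TR = 77·8 = 616. TC = 629 + 232 = 861. Profit = 616 − 861 = -$245.
By producing, the firm covers all variable cost plus $384 of fixed cost; shutting down would lose the full $629.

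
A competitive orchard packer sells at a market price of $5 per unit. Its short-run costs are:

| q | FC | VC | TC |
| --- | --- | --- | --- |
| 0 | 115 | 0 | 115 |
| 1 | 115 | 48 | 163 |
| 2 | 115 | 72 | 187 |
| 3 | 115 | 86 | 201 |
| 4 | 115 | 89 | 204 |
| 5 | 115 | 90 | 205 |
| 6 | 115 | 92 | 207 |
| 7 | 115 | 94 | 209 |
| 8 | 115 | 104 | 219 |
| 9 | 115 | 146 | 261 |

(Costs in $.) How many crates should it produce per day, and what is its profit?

Compute π = P·q − TC at each output: q=0: -115; q=1: -158; q=2: -177; q=3: -186; q=4: -184; q=5: -180; q=6: -177; q=7: -174; q=8: -179; q=9: -216.
Profit is highest at q = 0. Equivalently, the lowest AVC in the table is 104/8 ≈ $13 at q = 8, and P = $5 falls below it — price never covers variable cost, so the firm shuts down and loses only its fixed cost.

q = 0 (shut down); profit = -$115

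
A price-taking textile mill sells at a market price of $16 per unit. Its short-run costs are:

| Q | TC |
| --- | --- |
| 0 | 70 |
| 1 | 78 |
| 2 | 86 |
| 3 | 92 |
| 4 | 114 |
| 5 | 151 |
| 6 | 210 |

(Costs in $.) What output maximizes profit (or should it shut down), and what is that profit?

Profit at each row (π = 16Q − TC): Q=0: -70; Q=1: -62; Q=2: -54; Q=3: -44; Q=4: -50; Q=5: -71; Q=6: -114.
Profit is maximized at Q = 3. AVC there is 22/3 = $7.33 ≤ P, so producing beats shutting down (which would give -$70).

Q = 3; profit = -$44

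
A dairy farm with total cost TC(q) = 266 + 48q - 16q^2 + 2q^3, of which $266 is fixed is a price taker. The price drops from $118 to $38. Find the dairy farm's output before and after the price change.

Output falls from 7 to 5

MC = 48 - 32q + 6q^2; the shutdown threshold is min AVC = $16 (at q = 4).
With P = $118 above the shutdown price, P = MC gives q = 7.
At P = $38 ≥ min AVC, set P = MC: q = 5. The firm stays open but cuts output.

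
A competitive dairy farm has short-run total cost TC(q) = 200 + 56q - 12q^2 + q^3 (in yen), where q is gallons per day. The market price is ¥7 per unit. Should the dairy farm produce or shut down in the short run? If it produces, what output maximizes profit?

Variable cost is VC = 56q - 12q^2 + q^3, so AVC = VC/q = 56 - 12q + q^2 and MC = dTC/dq = 56 - 24q + 3q^2.
The AVC parabola has its vertex at q = 12/2 = 6, where AVC = 56 - 12·6 + 6^2 = ¥20.
With P < min AVC (¥7 < ¥20), every unit sold adds to the loss.
The firm minimizes its loss by shutting down and losing only its fixed cost of ¥200.

Shut down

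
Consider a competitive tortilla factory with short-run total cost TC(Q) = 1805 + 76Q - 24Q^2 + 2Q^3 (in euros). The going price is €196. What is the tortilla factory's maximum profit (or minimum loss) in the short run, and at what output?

Profit = -€205 at Q = 10

AVC = 76 - 24Q + 2Q^2; min AVC = €4 at Q = 6. Since P = €196 ≥ min AVC, the firm produces.
MC = 76 - 48Q + 6Q^2. Setting P = MC and taking the root on the rising branch gives Q* = 10.
TR = 196·10 = 1960. TC = 1805 + 360 = 2165. Profit = 1960 − 2165 = -€205.
By producing, the firm covers all variable cost plus €1600 of fixed cost; shutting down would lose the full €1805.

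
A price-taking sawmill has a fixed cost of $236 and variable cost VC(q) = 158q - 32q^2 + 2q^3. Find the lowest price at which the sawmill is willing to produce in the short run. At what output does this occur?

The firm shuts down when price falls below the minimum of average variable cost. AVC = VC/q = 158 - 32q + 2q^2.
At the minimum of AVC, MC = AVC. MC = 158 - 64q + 6q^2; setting MC = AVC gives 4q^2 - 32q = 0, so q = 8. min AVC = 30.
The firm shuts down for any P below $30.

$30 per unit, at q = 8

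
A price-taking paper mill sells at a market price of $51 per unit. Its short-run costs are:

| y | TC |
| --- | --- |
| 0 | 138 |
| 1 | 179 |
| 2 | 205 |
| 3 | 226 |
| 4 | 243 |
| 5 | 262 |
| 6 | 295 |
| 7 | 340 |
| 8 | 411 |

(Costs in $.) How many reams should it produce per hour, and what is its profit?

y = 7; profit = $17

Compute π = P·y − TC at each output: y=0: -138; y=1: -128; y=2: -103; y=3: -73; y=4: -39; y=5: -7; y=6: 11; y=7: 17; y=8: -3.
Profit is maximized at y = 7. AVC there is 202/7 = $28.86 ≤ P, so producing beats shutting down (which would give -$138).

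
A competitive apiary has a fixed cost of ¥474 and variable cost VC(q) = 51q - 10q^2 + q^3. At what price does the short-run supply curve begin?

The shutdown price is the minimum of AVC. VC = 51q - 10q^2 + q^3, so AVC = 51 - 10q + q^2.
dAVC/dq = -10 + 2q = 0 gives q = 5. min AVC = 51 - 10·5 + 5^2 = 26.
The firm shuts down for any P below ¥26.

¥26 per unit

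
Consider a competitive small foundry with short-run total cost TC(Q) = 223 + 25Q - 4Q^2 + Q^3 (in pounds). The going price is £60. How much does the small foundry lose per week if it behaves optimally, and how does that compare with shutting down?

AVC = 25 - 4Q + Q^2 has its minimum £21 at Q = 2; price £60 clears that bar, so the firm operates.
With MC = 25 - 8Q + 3Q^2, P = MC on the upward-sloping part at Q* = 5.
TR = 60·5 = 300. TC = 223 + 150 = 373. Profit = 300 − 373 = -£73.
By producing, the firm covers all variable cost plus £150 of fixed cost; shutting down would lose the full £223.

Profit = -£73 at Q = 5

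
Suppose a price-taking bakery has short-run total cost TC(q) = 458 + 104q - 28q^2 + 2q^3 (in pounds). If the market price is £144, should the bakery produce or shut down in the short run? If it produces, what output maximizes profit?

Variable cost is VC = 104q - 28q^2 + 2q^3, so AVC = VC/q = 104 - 28q + 2q^2 and MC = dTC/dq = 104 - 56q + 6q^2.
AVC hits its minimum where MC = AVC, at q = 7, giving min AVC = 104 - 28·7 + 2·7^2 = £6.
Because £144 ≥ £6, revenue can cover variable cost; the firm operates.
P = MC gives -40 - 56q + 6q^2 = 0, with roots -2/3 and 10. Take the larger (rising MC): q* = 10.
Check: AVC at q = 10 is £24 ≤ P, so revenue covers variable cost.
Profit = P·q − TC = 144·10 − 698 = £742.

Produce at q = 10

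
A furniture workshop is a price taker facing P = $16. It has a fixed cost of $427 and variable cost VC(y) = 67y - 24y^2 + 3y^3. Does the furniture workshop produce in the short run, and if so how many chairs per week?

From TC, MC = TC'(y) = 67 - 48y + 9y^2 and AVC = VC/y = 67 - 24y + 3y^2.
AVC is minimized where dAVC/dy = -24 + 6y = 0, at y = 4; min AVC = 67 - 24·4 + 3·4^2 = $19.
With P < min AVC ($16 < $19), every unit sold adds to the loss.
The firm minimizes its loss by shutting down and losing only its fixed cost of $427.

Shut down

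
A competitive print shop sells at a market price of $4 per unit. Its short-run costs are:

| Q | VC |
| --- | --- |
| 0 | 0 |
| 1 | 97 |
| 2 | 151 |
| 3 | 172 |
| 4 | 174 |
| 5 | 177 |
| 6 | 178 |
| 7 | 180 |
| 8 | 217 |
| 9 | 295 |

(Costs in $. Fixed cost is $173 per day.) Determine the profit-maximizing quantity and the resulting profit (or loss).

Profit at each row (π = 4Q − TC): Q=0: -173; Q=1: -266; Q=2: -316; Q=3: -333; Q=4: -331; Q=5: -330; Q=6: -327; Q=7: -325; Q=8: -358; Q=9: -432.
Profit is highest at Q = 0. Equivalently, the lowest AVC in the table is 180/7 ≈ $25.71 at Q = 7, and P = $4 falls below it — price never covers variable cost, so the firm shuts down and loses only its fixed cost.

Q = 0 (shut down); profit = -$173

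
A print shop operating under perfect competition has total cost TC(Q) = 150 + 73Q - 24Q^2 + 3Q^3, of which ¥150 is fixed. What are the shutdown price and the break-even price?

Shutdown price = ¥25; break-even price = ¥58

Shutdown price = min AVC. AVC = 73 - 24Q + 3Q^2, with vertex at Q = 4 and minimum ¥25.
ATC = 150/Q + 73 - 24Q + 3Q^2. Setting dATC/dQ = −150/Q^2 − 24 + 6Q = 0 gives Q = 5 (since 6·5^3 − 24·5^2 = 150).
min ATC = 150/5 + 73 − 24·5 + 3·5^2 = ¥58. That is the break-even price.
Between these two prices the firm operates at a loss; above ¥58 it earns a profit.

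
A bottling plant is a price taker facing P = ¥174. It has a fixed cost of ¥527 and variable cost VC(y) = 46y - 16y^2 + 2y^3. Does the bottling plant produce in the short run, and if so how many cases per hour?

Produce at y = 8

From TC, MC = TC'(y) = 46 - 32y + 6y^2 and AVC = VC/y = 46 - 16y + 2y^2.
AVC hits its minimum where MC = AVC, at y = 4, giving min AVC = 46 - 16·4 + 2·4^2 = ¥14.
P = ¥174 exceeds min AVC = ¥14, so the firm stays open.
Set P = MC: 174 = 46 - 32y + 6y^2 → -128 - 32y + 6y^2 = 0. The roots are y = -8/3 and y = 8; the profit-maximizing output is on the rising part of MC, so y* = 8.
Check: AVC at y = 8 is ¥46 ≤ P, so revenue covers variable cost.
Profit = P·y − TC = 174·8 − 895 = ¥497.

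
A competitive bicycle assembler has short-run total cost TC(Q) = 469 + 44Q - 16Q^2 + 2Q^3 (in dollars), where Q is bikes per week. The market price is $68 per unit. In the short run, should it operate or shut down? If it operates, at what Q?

Produce at Q = 6

From TC, MC = TC'(Q) = 44 - 32Q + 6Q^2 and AVC = VC/Q = 44 - 16Q + 2Q^2.
The AVC parabola has its vertex at Q = 16/4 = 4, where AVC = 44 - 16·4 + 2·4^2 = $12.
Because $68 ≥ $12, revenue can cover variable cost; the firm operates.
Solving P = MC: -24 - 32Q + 6Q^2 = 0 ⇒ Q = -2/3 or 6. On the upward-sloping branch, Q* = 6.
Check: AVC at Q = 6 is $20 ≤ P, so revenue covers variable cost.
Profit = P·Q − TC = 68·6 − 589 = -$181, a loss, but smaller than the $469 fixed cost the firm would lose by shutting down.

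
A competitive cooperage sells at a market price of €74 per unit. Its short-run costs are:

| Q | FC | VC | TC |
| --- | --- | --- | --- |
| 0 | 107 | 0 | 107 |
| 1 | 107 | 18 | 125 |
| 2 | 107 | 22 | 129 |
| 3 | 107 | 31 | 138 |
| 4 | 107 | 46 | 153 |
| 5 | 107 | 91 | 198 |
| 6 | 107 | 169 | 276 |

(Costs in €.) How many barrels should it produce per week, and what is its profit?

Compute π = P·Q − TC at each output: Q=0: -107; Q=1: -51; Q=2: 19; Q=3: 84; Q=4: 143; Q=5: 172; Q=6: 168.
Profit is maximized at Q = 5. AVC there is 91/5 = €18.20 ≤ P, so producing beats shutting down (which would give -€107).

Q = 5; profit = €172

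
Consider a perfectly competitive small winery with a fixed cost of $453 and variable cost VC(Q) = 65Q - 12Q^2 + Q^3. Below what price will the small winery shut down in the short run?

$29 per unit

The shutdown price is the minimum of AVC. VC = 65Q - 12Q^2 + Q^3, so AVC = 65 - 12Q + Q^2.
At the minimum of AVC, MC = AVC. MC = 65 - 24Q + 3Q^2; setting MC = AVC gives 2Q^2 - 12Q = 0, so Q = 6. min AVC = 29.
So the shutdown price is $29.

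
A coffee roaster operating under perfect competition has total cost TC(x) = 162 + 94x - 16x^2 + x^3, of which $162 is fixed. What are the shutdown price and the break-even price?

Shutdown price = $30; break-even price = $49

Shutdown price = min AVC. AVC = 94 - 16x + x^2, with vertex at x = 8 and minimum $30.
ATC = 162/x + 94 - 16x + x^2. Setting dATC/dx = −162/x^2 − 16 + 2x = 0 gives x = 9 (since 2·9^3 − 16·9^2 = 162).
min ATC = 162/9 + 94 − 16·9 + 9^2 = $49. That is the break-even price.
Between these two prices the firm operates at a loss; above $49 it earns a profit.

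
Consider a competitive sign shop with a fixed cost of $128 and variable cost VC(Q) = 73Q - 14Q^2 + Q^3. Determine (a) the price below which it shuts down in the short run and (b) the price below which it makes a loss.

Shutdown price = $24; break-even price = $41

AVC = 73 - 14Q + Q^2; minimized at Q = 7, giving min AVC = $24. That is the shutdown price.
ATC = 128/Q + 73 - 14Q + Q^2. Setting dATC/dQ = −128/Q^2 − 14 + 2Q = 0 gives Q = 8 (since 2·8^3 − 14·8^2 = 128).
min ATC = 128/8 + 73 − 14·8 + 8^2 = $41. That is the break-even price.
Between these two prices the firm operates at a loss; above $41 it earns a profit.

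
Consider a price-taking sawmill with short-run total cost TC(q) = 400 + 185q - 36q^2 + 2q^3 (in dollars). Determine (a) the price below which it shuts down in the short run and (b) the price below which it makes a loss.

Shutdown price = $23; break-even price = $65

AVC = 185 - 36q + 2q^2; minimized at q = 9, giving min AVC = $23. That is the shutdown price.
ATC = 400/q + 185 - 36q + 2q^2. Setting dATC/dq = −400/q^2 − 36 + 4q = 0 gives q = 10 (since 4·10^3 − 36·10^2 = 400).
min ATC = 400/10 + 185 − 36·10 + 2·10^2 = $65. That is the break-even price.
Between these two prices the firm operates at a loss; above $65 it earns a profit.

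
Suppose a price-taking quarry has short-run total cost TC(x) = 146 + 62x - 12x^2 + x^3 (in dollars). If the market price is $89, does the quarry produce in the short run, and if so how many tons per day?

Variable cost is VC = 62x - 12x^2 + x^3, so AVC = VC/x = 62 - 12x + x^2 and MC = dTC/dx = 62 - 24x + 3x^2.
AVC is minimized where dAVC/dx = -12 + 2x = 0, at x = 6; min AVC = 62 - 12·6 + 6^2 = $26.
Since P = $89 ≥ min AVC = $26, price covers variable cost and the firm should produce.
P = MC gives -27 - 24x + 3x^2 = 0, with roots -1 and 9. Take the larger (rising MC): x* = 9.
Check: AVC at x = 9 is $35 ≤ P, so revenue covers variable cost.
Profit = P·x − TC = 89·9 − 461 = $340.

Produce at x = 9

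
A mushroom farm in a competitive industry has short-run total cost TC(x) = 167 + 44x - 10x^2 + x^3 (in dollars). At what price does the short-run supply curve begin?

$19 per unit

The shutdown price is the minimum of AVC. VC = 44x - 10x^2 + x^3, so AVC = 44 - 10x + x^2.
dAVC/dx = -10 + 2x = 0 gives x = 5. min AVC = 44 - 10·5 + 5^2 = 19.
The firm shuts down for any P below $19.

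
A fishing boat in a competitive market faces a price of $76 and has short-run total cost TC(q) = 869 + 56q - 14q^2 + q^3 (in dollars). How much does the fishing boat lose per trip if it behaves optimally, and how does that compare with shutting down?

Profit = -$269 at q = 10

AVC = 56 - 14q + q^2; min AVC = $7 at q = 7. Since P = $76 ≥ min AVC, the firm produces.
With MC = 56 - 28q + 3q^2, P = MC on the upward-sloping part at q* = 10.
TR = 76·10 = 760. TC = 869 + 160 = 1029. Profit = 760 − 1029 = -$269.
Shutting down would mean losing the fixed cost of $869, so operating at a loss of $269 is better by $600.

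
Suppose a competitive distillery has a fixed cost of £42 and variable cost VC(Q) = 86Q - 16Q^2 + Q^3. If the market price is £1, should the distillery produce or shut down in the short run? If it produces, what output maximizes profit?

From TC, MC = TC'(Q) = 86 - 32Q + 3Q^2 and AVC = VC/Q = 86 - 16Q + Q^2.
AVC hits its minimum where MC = AVC, at Q = 8, giving min AVC = 86 - 16·8 + 8^2 = £22.
P = £1 lies below min AVC = £22; no output level covers variable cost.
Shutting down limits the loss to fixed cost, £42.

Shut down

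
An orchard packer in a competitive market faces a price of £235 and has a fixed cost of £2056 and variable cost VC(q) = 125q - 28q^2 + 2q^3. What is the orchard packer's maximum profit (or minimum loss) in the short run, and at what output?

Profit = -£120 at q = 11

AVC = 125 - 28q + 2q^2; min AVC = £27 at q = 7. Since P = £235 ≥ min AVC, the firm produces.
With MC = 125 - 56q + 6q^2, P = MC on the upward-sloping part at q* = 11.
TR = 235·11 = 2585. TC = 2056 + 649 = 2705. Profit = 2585 − 2705 = -£120.
By producing, the firm covers all variable cost plus £1936 of fixed cost; shutting down would lose the full £2056.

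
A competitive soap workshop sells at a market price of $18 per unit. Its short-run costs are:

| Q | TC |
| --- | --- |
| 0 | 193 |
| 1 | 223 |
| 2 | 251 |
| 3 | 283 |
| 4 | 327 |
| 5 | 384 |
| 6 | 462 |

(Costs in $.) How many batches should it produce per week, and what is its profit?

Tabulate TR − TC: Q=0: -193; Q=1: -205; Q=2: -215; Q=3: -229; Q=4: -255; Q=5: -294; Q=6: -354.
Profit is highest at Q = 0. Equivalently, the lowest AVC in the table is 58/2 ≈ $29 at Q = 2, and P = $18 falls below it — price never covers variable cost, so the firm shuts down and loses only its fixed cost.

Q = 0 (shut down); profit = -$193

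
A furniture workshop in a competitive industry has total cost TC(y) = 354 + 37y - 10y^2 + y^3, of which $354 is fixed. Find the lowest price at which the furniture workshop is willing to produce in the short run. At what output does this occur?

$12 per unit, at y = 5

The firm shuts down when price falls below the minimum of average variable cost. AVC = VC/y = 37 - 10y + y^2.
At the minimum of AVC, MC = AVC. MC = 37 - 20y + 3y^2; setting MC = AVC gives 2y^2 - 10y = 0, so y = 5. min AVC = 12.
For P < $12 the firm produces nothing.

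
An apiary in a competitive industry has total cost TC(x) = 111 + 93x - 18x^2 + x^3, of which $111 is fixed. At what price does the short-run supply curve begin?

Short-run supply begins at min AVC. From VC = 93x - 18x^2 + x^3, AVC = 93 - 18x + x^2.
At the minimum of AVC, MC = AVC. MC = 93 - 36x + 3x^2; setting MC = AVC gives 2x^2 - 18x = 0, so x = 9. min AVC = 12.
The firm shuts down for any P below $12.

$12 per unit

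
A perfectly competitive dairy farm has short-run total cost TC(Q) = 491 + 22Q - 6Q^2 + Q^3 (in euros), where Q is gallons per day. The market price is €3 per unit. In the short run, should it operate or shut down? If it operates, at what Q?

Strip out fixed cost: VC = 22Q - 6Q^2 + Q^3. Then AVC = 22 - 6Q + Q^2 and MC = 22 - 12Q + 3Q^2.
The AVC parabola has its vertex at Q = 6/2 = 3, where AVC = 22 - 6·3 + 3^2 = €13.
P = €3 lies below min AVC = €13; no output level covers variable cost.
Shutting down limits the loss to fixed cost, €491.

Shut down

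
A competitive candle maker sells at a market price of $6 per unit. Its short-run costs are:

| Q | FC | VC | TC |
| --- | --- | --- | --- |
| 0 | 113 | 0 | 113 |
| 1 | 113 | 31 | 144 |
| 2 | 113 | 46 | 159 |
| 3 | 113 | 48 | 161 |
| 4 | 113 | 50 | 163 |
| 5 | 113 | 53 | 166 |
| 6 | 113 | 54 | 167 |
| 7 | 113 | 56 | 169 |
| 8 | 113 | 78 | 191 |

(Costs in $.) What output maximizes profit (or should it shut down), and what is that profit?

Compute π = P·Q − TC at each output: Q=0: -113; Q=1: -138; Q=2: -147; Q=3: -143; Q=4: -139; Q=5: -136; Q=6: -131; Q=7: -127; Q=8: -143.
Profit is highest at Q = 0. Equivalently, the lowest AVC in the table is 56/7 ≈ $8 at Q = 7, and P = $6 falls below it — price never covers variable cost, so the firm shuts down and loses only its fixed cost.

Q = 0 (shut down); profit = -$113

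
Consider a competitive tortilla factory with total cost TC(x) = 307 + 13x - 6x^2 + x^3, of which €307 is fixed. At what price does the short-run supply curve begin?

€4 per unit

The firm shuts down when price falls below the minimum of average variable cost. AVC = VC/x = 13 - 6x + x^2.
At the minimum of AVC, MC = AVC. MC = 13 - 12x + 3x^2; setting MC = AVC gives 2x^2 - 6x = 0, so x = 3. min AVC = 4.
For P < €4 the firm produces nothing.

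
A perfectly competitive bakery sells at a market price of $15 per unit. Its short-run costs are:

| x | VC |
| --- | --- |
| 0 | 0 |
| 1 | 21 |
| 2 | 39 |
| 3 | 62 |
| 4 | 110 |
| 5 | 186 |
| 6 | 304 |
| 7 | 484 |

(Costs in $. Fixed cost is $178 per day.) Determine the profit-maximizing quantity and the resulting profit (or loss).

Tabulate TR − TC: x=0: -178; x=1: -184; x=2: -187; x=3: -195; x=4: -228; x=5: -289; x=6: -392; x=7: -557.
Profit is highest at x = 0. Equivalently, the lowest AVC in the table is 39/2 ≈ $19.50 at x = 2, and P = $15 falls below it — price never covers variable cost, so the firm shuts down and loses only its fixed cost.

x = 0 (shut down); profit = -$178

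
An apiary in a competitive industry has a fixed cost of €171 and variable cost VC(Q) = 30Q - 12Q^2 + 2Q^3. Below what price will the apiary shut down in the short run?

€12 per unit

The firm shuts down when price falls below the minimum of average variable cost. AVC = VC/Q = 30 - 12Q + 2Q^2.
At the minimum of AVC, MC = AVC. MC = 30 - 24Q + 6Q^2; setting MC = AVC gives 4Q^2 - 12Q = 0, so Q = 3. min AVC = 12.
The firm shuts down for any P below €12.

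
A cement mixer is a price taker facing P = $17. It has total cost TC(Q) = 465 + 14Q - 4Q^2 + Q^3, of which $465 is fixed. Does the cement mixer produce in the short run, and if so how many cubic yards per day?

From TC, MC = TC'(Q) = 14 - 8Q + 3Q^2 and AVC = VC/Q = 14 - 4Q + Q^2.
AVC is minimized where dAVC/dQ = -4 + 2Q = 0, at Q = 2; min AVC = 14 - 4·2 + 2^2 = $10.
Because $17 ≥ $10, revenue can cover variable cost; the firm operates.
Solving P = MC: -3 - 8Q + 3Q^2 = 0 ⇒ Q = -1/3 or 3. On the upward-sloping branch, Q* = 3.
Check: AVC at Q = 3 is $11 ≤ P, so revenue covers variable cost.
Profit = P·Q − TC = 17·3 − 498 = -$447, a loss, but smaller than the $465 fixed cost the firm would lose by shutting down.

Produce at Q = 3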